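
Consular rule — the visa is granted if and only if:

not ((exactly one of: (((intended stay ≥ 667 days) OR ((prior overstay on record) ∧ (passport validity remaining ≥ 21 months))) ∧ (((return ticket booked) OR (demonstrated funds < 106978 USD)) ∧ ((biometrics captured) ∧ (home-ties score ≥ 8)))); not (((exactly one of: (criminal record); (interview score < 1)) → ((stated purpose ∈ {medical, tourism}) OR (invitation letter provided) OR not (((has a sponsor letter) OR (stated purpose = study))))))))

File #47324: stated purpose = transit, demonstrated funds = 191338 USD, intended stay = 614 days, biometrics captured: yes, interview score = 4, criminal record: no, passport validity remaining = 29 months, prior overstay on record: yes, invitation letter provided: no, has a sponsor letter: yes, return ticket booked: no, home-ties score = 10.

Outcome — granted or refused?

Atomic conditions:
  intended stay ≥ 667 days: 614 ≥ 667 is false
  prior overstay on record: yes → true
  passport validity remaining ≥ 21 months: 29 ≥ 21 is true
  return ticket booked: no → false
  demonstrated funds < 106978 USD: 191338 < 106978 is false
  biometrics captured: yes → true
  home-ties score ≥ 8: 10 ≥ 8 is true
  criminal record: no → false
  interview score < 1: 4 < 1 is false
  stated purpose ∈ {medical, tourism}: transit is not in the set → false
  invitation letter provided: no → false
  has a sponsor letter: yes → true
  stated purpose = study: transit == study is false
Combine:
[1.1.1.2] true AND true = true
[1.1.1] false OR true = true
[1.1.2.1] false OR false = false
[1.1.2.2] true AND true = true
[1.1.2] false AND true = false
[1.1] true AND false = false
[1.2.1.1] exactly-one(false, false) = false
[1.2.1.2.3.1] true OR false = true
[1.2.1.2.3] NOT true = false
[1.2.1.2] false OR false OR false = false
[1.2.1] false → false (antecedent false ⇒ implication holds) = true
[1.2] NOT true = false
[1] exactly-one(false, false) = false
[root] NOT false = true
Overall: true → granted

Granted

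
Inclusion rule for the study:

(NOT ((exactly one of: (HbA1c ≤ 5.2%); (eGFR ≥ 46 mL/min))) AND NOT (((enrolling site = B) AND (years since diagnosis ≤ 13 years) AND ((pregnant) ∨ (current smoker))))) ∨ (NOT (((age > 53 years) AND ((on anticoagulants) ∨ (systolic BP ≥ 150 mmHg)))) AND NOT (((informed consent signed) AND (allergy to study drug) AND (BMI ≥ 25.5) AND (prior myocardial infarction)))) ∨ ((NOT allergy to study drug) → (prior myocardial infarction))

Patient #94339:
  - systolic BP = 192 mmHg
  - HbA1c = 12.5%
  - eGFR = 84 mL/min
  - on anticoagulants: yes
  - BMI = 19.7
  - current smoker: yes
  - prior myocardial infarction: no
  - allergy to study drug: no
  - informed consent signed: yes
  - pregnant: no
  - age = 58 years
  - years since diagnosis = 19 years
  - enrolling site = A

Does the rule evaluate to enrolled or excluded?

Excluded

Atomic conditions:
  HbA1c ≤ 5.2%: 12.5 ≤ 5.2 is false
  eGFR ≥ 46 mL/min: 84 ≥ 46 is true
  enrolling site = B: A == B is false
  years since diagnosis ≤ 13 years: 19 ≤ 13 is false
  pregnant: no → false
  current smoker: yes → true
  age > 53 years: 58 > 53 is true
  on anticoagulants: yes → true
  systolic BP ≥ 150 mmHg: 192 ≥ 150 is true
  informed consent signed: yes → true
  allergy to study drug: no → false
  BMI ≥ 25.5: 19.7 ≥ 25.5 is false
  prior myocardial infarction: no → false
  NOT allergy to study drug: no → true
Combine:
[1.1.1] exactly-one(false, true) = true
[1.1] NOT true = false
[1.2.1.3] false OR true = true
[1.2.1] false AND false AND true = false
[1.2] NOT false = true
[1] false AND true = false
[2.1.1.2] true OR true = true
[2.1.1] true AND true = true
[2.1] NOT true = false
[2.2.1] true AND false AND false AND false = false
[2.2] NOT false = true
[2] false AND true = false
[3] true → false = false
[root] false OR false OR false = false
Overall: false → excluded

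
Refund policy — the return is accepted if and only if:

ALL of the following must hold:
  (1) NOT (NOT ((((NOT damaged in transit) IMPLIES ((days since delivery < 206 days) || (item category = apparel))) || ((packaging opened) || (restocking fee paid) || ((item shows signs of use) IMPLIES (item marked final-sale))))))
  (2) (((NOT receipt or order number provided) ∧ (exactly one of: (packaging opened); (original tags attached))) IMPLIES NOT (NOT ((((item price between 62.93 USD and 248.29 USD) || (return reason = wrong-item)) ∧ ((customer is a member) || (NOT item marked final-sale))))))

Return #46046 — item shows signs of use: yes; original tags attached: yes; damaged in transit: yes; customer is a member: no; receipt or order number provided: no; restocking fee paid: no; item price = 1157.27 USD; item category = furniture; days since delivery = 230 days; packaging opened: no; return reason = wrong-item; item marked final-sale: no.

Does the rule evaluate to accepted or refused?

Accepted

Atomic conditions:
  NOT damaged in transit: yes → false
  days since delivery < 206 days: 230 < 206 is false
  item category = apparel: furniture == apparel is false
  packaging opened: no → false
  restocking fee paid: no → false
  item shows signs of use: yes → true
  item marked final-sale: no → false
  NOT receipt or order number provided: no → true
  original tags attached: yes → true
  item price between 62.93 USD and 248.29 USD: 1157.27 in [62.93, 248.29] is false
  return reason = wrong-item: wrong-item == wrong-item is true
  customer is a member: no → false
  NOT item marked final-sale: no → true
Combine:
[1.1.1.1.2] false OR false = false
[1.1.1.1] false → false (antecedent false ⇒ implication holds) = true
[1.1.1.2.3] true → false = false
[1.1.1.2] false OR false OR false = false
[1.1.1] true OR false = true
[1.1] NOT true = false
[1] NOT false = true
[2.1.2] exactly-one(false, true) = true
[2.1] true AND true = true
[2.2.1.1.1] false OR true = true
[2.2.1.1.2] false OR true = true
[2.2.1.1] true AND true = true
[2.2.1] NOT true = false
[2.2] NOT false = true
[2] true → true = true
[root] true AND true = true
Overall: true → accepted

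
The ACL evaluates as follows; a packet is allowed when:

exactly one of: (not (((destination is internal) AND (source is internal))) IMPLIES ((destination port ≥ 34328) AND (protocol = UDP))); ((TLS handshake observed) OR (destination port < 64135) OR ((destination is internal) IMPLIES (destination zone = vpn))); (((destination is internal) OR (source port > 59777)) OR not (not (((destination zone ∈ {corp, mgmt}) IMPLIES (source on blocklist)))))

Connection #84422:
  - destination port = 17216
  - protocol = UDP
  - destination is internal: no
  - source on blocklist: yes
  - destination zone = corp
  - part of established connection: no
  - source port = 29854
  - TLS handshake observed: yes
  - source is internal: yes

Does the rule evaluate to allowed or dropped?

Dropped

Atomic conditions:
  destination is internal: no → false
  source is internal: yes → true
  destination port ≥ 34328: 17216 ≥ 34328 is false
  protocol = UDP: UDP == UDP is true
  TLS handshake observed: yes → true
  destination port < 64135: 17216 < 64135 is true
  destination zone = vpn: corp == vpn is false
  source port > 59777: 29854 > 59777 is false
  destination zone ∈ {corp, mgmt}: corp is in the set → true
  source on blocklist: yes → true
Combine:
[1.1.1] false AND true = false
[1.1] NOT false = true
[1.2] false AND true = false
[1] true → false = false
[2.3] false → false (antecedent false ⇒ implication holds) = true
[2] true OR true OR true = true
[3.1] false OR false = false
[3.2.1.1] true → true = true
[3.2.1] NOT true = false
[3.2] NOT false = true
[3] false OR true = true
[root] exactly-one(false, true, true) = false
Overall: false → dropped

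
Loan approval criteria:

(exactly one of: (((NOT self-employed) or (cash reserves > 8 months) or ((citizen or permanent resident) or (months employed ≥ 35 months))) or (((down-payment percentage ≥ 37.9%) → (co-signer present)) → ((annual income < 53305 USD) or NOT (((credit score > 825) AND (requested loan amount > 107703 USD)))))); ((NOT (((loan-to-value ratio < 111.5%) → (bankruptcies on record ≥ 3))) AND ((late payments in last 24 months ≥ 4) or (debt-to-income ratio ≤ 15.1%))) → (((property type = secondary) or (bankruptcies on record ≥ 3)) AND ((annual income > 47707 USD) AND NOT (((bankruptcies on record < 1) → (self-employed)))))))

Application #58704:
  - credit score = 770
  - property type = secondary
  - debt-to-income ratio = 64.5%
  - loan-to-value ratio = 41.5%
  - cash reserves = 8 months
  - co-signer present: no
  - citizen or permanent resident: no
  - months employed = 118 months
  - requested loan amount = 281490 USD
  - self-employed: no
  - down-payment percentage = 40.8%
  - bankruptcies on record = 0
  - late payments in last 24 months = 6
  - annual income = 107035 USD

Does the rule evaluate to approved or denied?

Atomic conditions:
  NOT self-employed: no → true
  cash reserves > 8 months: 8 > 8 is false
  citizen or permanent resident: no → false
  months employed ≥ 35 months: 118 ≥ 35 is true
  down-payment percentage ≥ 37.9%: 40.8 ≥ 37.9 is true
  co-signer present: no → false
  annual income < 53305 USD: 107035 < 53305 is false
  credit score > 825: 770 > 825 is false
  requested loan amount > 107703 USD: 281490 > 107703 is true
  loan-to-value ratio < 111.5%: 41.5 < 111.5 is true
  bankruptcies on record ≥ 3: 0 ≥ 3 is false
  late payments in last 24 months ≥ 4: 6 ≥ 4 is true
  debt-to-income ratio ≤ 15.1%: 64.5 ≤ 15.1 is false
  property type = secondary: secondary == secondary is true
  annual income > 47707 USD: 107035 > 47707 is true
  bankruptcies on record < 1: 0 < 1 is true
  self-employed: no → false
Combine:
[1.1.3] false OR true = true
[1.1] true OR false OR true = true
[1.2.1] true → false = false
[1.2.2.2.1] false AND true = false
[1.2.2.2] NOT false = true
[1.2.2] false OR true = true
[1.2] false → true (antecedent false ⇒ implication holds) = true
[1] true OR true = true
[2.1.1.1] true → false = false
[2.1.1] NOT false = true
[2.1.2] true OR false = true
[2.1] true AND true = true
[2.2.1] true OR false = true
[2.2.2.2.1] true → false = false
[2.2.2.2] NOT false = true
[2.2.2] true AND true = true
[2.2] true AND true = true
[2] true → true = true
[root] exactly-one(true, true) = false
Overall: false → denied

Denied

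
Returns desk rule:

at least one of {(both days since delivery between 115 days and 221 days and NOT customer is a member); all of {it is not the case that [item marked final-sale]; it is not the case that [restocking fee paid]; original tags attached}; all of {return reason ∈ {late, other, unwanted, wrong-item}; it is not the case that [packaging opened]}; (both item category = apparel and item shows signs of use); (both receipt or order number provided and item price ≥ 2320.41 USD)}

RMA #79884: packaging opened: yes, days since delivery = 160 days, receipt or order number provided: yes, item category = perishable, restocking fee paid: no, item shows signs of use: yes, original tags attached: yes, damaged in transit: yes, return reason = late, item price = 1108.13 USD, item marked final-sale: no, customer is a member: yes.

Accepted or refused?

Atomic conditions:
  days since delivery between 115 days and 221 days: 160 in [115, 221] is true
  NOT customer is a member: yes → false
  item marked final-sale: no → false
  restocking fee paid: no → false
  original tags attached: yes → true
  return reason ∈ {late, other, unwanted, wrong-item}: late is in the set → true
  packaging opened: yes → true
  item category = apparel: perishable == apparel is false
  item shows signs of use: yes → true
  receipt or order number provided: yes → true
  item price ≥ 2320.41 USD: 1108.13 ≥ 2320.41 is false
Combine:
[1] true AND false = false
[2.1] NOT false = true
[2.2] NOT false = true
[2] true AND true AND true = true
[3.2] NOT true = false
[3] true AND false = false
[4] false AND true = false
[5] true AND false = false
[root] false OR true OR false OR false OR false = true
Overall: true → accepted

Accepted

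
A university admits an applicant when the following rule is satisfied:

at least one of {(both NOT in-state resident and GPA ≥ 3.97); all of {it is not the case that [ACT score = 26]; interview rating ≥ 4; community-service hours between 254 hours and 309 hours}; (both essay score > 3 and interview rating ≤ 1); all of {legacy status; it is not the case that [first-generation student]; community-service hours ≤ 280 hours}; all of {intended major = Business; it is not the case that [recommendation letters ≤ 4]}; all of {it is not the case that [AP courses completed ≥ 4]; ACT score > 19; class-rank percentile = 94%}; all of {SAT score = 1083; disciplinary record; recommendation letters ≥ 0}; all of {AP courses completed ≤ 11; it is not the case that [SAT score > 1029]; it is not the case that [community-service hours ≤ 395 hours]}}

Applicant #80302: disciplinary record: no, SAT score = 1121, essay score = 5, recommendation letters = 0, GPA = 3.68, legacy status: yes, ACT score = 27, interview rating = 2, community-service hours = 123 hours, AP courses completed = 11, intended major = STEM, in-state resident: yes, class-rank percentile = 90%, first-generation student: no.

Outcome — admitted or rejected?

Admitted

Atomic conditions:
  NOT in-state resident: yes → false
  GPA ≥ 3.97: 3.68 ≥ 3.97 is false
  ACT score = 26: 27 == 26 is false
  interview rating ≥ 4: 2 ≥ 4 is false
  community-service hours between 254 hours and 309 hours: 123 in [254, 309] is false
  essay score > 3: 5 > 3 is true
  interview rating ≤ 1: 2 ≤ 1 is false
  legacy status: yes → true
  first-generation student: no → false
  community-service hours ≤ 280 hours: 123 ≤ 280 is true
  intended major = Business: STEM == Business is false
  recommendation letters ≤ 4: 0 ≤ 4 is true
  AP courses completed ≥ 4: 11 ≥ 4 is true
  ACT score > 19: 27 > 19 is true
  class-rank percentile = 94%: 90 == 94 is false
  SAT score = 1083: 1121 == 1083 is false
  disciplinary record: no → false
  recommendation letters ≥ 0: 0 ≥ 0 is true
  AP courses completed ≤ 11: 11 ≤ 11 is true
  SAT score > 1029: 1121 > 1029 is true
  community-service hours ≤ 395 hours: 123 ≤ 395 is true
Combine:
[1] false AND false = false
[2.1] NOT false = true
[2] true AND false AND false = false
[3] true AND false = false
[4.2] NOT false = true
[4] true AND true AND true = true
[5.2] NOT true = false
[5] false AND false = false
[6.1] NOT true = false
[6] false AND true AND false = false
[7] false AND false AND true = false
[8.2] NOT true = false
[8.3] NOT true = false
[8] true AND false AND false = false
[root] false OR false OR false OR true OR false OR false OR false OR false = true
Overall: true → admitted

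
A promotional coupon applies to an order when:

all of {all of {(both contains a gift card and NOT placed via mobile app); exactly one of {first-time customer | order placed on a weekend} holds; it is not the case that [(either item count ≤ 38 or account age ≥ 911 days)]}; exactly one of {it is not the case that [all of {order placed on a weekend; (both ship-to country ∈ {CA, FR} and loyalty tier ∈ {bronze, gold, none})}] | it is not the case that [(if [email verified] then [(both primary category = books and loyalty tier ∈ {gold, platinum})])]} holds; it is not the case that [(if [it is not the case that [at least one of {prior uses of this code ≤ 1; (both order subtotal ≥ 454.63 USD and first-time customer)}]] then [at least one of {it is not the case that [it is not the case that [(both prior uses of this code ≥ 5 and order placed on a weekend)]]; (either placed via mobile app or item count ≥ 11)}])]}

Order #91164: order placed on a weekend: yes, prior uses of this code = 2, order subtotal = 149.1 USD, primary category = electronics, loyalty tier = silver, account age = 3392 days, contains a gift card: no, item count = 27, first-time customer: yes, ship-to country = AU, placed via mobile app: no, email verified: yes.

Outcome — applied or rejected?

Atomic conditions:
  contains a gift card: no → false
  NOT placed via mobile app: no → true
  first-time customer: yes → true
  order placed on a weekend: yes → true
  item count ≤ 38: 27 ≤ 38 is true
  account age ≥ 911 days: 3392 ≥ 911 is true
  ship-to country ∈ {CA, FR}: AU is not in the set → false
  loyalty tier ∈ {bronze, gold, none}: silver is not in the set → false
  email verified: yes → true
  primary category = books: electronics == books is false
  loyalty tier ∈ {gold, platinum}: silver is not in the set → false
  prior uses of this code ≤ 1: 2 ≤ 1 is false
  order subtotal ≥ 454.63 USD: 149.1 ≥ 454.63 is false
  prior uses of this code ≥ 5: 2 ≥ 5 is false
  placed via mobile app: no → false
  item count ≥ 11: 27 ≥ 11 is true
Combine:
[1.1] false AND true = false
[1.2] exactly-one(true, true) = false
[1.3.1] true OR true = true
[1.3] NOT true = false
[1] false AND false AND false = false
[2.1.1.2] false AND false = false
[2.1.1] true AND false = false
[2.1] NOT false = true
[2.2.1.2] false AND false = false
[2.2.1] true → false = false
[2.2] NOT false = true
[2] exactly-one(true, true) = false
[3.1.1.1.2] false AND true = false
[3.1.1.1] false OR false = false
[3.1.1] NOT false = true
[3.1.2.1.1.1] false AND true = false
[3.1.2.1.1] NOT false = true
[3.1.2.1] NOT true = false
[3.1.2.2] false OR true = true
[3.1.2] false OR true = true
[3.1] true → true = true
[3] NOT true = false
[root] false AND false AND false = false
Overall: false → rejected

Rejected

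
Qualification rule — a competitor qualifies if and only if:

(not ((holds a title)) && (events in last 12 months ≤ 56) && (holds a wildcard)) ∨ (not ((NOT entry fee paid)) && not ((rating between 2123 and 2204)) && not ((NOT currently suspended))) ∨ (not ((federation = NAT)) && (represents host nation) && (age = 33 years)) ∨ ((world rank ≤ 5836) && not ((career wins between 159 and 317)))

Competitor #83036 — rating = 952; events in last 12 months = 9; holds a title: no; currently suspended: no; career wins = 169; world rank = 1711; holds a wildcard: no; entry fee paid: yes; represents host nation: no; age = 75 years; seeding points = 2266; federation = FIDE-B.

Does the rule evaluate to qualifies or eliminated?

Eliminated

Atomic conditions:
  holds a title: no → false
  events in last 12 months ≤ 56: 9 ≤ 56 is true
  holds a wildcard: no → false
  NOT entry fee paid: yes → false
  rating between 2123 and 2204: 952 in [2123, 2204] is false
  NOT currently suspended: no → true
  federation = NAT: FIDE-B == NAT is false
  represents host nation: no → false
  age = 33 years: 75 == 33 is false
  world rank ≤ 5836: 1711 ≤ 5836 is true
  career wins between 159 and 317: 169 in [159, 317] is true
Combine:
[1.1] NOT false = true
[1] true AND true AND false = false
[2.1] NOT false = true
[2.2] NOT false = true
[2.3] NOT true = false
[2] true AND true AND false = false
[3.1] NOT false = true
[3] true AND false AND false = false
[4.2] NOT true = false
[4] true AND false = false
[root] false OR false OR false OR false = false
Overall: false → eliminated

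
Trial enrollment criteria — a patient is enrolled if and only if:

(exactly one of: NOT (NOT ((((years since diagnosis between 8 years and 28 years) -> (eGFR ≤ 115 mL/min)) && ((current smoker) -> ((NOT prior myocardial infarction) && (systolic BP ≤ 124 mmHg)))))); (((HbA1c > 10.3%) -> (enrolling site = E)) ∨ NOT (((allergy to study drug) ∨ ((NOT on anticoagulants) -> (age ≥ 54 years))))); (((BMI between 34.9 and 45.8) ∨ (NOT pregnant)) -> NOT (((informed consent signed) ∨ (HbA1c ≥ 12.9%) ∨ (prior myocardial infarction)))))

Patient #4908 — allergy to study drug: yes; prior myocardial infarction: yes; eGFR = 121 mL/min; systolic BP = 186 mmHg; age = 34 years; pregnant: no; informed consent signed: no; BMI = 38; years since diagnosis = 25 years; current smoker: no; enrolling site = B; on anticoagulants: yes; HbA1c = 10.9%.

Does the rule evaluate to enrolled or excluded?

Atomic conditions:
  years since diagnosis between 8 years and 28 years: 25 in [8, 28] is true
  eGFR ≤ 115 mL/min: 121 ≤ 115 is false
  current smoker: no → false
  NOT prior myocardial infarction: yes → false
  systolic BP ≤ 124 mmHg: 186 ≤ 124 is false
  HbA1c > 10.3%: 10.9 > 10.3 is true
  enrolling site = E: B == E is false
  allergy to study drug: yes → true
  NOT on anticoagulants: yes → false
  age ≥ 54 years: 34 ≥ 54 is false
  BMI between 34.9 and 45.8: 38 in [34.9, 45.8] is true
  NOT pregnant: no → true
  informed consent signed: no → false
  HbA1c ≥ 12.9%: 10.9 ≥ 12.9 is false
  prior myocardial infarction: yes → true
Combine:
[1.1.1.1] true → false = false
[1.1.1.2.2] false AND false = false
[1.1.1.2] false → false (antecedent false ⇒ implication holds) = true
[1.1.1] false AND true = false
[1.1] NOT false = true
[1] NOT true = false
[2.1] true → false = false
[2.2.1.2] false → false (antecedent false ⇒ implication holds) = true
[2.2.1] true OR true = true
[2.2] NOT true = false
[2] false OR false = false
[3.1] true OR true = true
[3.2.1] false OR false OR true = true
[3.2] NOT true = false
[3] true → false = false
[root] exactly-one(false, false, false) = false
Overall: false → excluded

Excluded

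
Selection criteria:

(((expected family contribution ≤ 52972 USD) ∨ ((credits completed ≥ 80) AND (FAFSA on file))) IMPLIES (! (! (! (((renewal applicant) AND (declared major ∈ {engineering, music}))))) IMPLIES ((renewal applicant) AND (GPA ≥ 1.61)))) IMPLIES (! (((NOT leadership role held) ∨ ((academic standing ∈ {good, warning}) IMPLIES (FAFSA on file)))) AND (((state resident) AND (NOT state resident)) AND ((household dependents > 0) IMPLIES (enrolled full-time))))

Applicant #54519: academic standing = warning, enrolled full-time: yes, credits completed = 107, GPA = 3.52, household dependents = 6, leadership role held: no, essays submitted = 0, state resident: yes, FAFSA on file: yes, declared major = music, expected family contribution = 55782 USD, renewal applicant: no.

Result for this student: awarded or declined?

Awarded

Atomic conditions:
  expected family contribution ≤ 52972 USD: 55782 ≤ 52972 is false
  credits completed ≥ 80: 107 ≥ 80 is true
  FAFSA on file: yes → true
  renewal applicant: no → false
  declared major ∈ {engineering, music}: music is in the set → true
  GPA ≥ 1.61: 3.52 ≥ 1.61 is true
  NOT leadership role held: no → true
  academic standing ∈ {good, warning}: warning is in the set → true
  state resident: yes → true
  NOT state resident: yes → false
  household dependents > 0: 6 > 0 is true
  enrolled full-time: yes → true
Combine:
[1.1.2] true AND true = true
[1.1] false OR true = true
[1.2.1.1.1.1] false AND true = false
[1.2.1.1.1] NOT false = true
[1.2.1.1] NOT true = false
[1.2.1] NOT false = true
[1.2.2] false AND true = false
[1.2] true → false = false
[1] true → false = false
[2.1.1.2] true → true = true
[2.1.1] true OR true = true
[2.1] NOT true = false
[2.2.1] true AND false = false
[2.2.2] true → true = true
[2.2] false AND true = false
[2] false AND false = false
[root] false → false (antecedent false ⇒ implication holds) = true
Overall: true → awarded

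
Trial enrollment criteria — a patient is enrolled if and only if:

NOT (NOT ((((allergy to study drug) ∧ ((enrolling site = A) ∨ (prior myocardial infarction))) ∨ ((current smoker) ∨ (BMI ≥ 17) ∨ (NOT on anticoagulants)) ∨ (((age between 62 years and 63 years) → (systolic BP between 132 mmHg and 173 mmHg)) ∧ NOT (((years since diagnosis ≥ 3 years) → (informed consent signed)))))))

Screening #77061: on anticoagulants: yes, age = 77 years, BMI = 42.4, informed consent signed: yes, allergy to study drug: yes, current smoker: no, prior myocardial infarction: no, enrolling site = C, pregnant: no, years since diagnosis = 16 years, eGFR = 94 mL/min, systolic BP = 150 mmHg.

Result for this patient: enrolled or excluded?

Atomic conditions:
  allergy to study drug: yes → true
  enrolling site = A: C == A is false
  prior myocardial infarction: no → false
  current smoker: no → false
  BMI ≥ 17: 42.4 ≥ 17 is true
  NOT on anticoagulants: yes → false
  age between 62 years and 63 years: 77 in [62, 63] is false
  systolic BP between 132 mmHg and 173 mmHg: 150 in [132, 173] is true
  years since diagnosis ≥ 3 years: 16 ≥ 3 is true
  informed consent signed: yes → true
Combine:
[1.1.1.2] false OR false = false
[1.1.1] true AND false = false
[1.1.2] false OR true OR false = true
[1.1.3.1] false → true (antecedent false ⇒ implication holds) = true
[1.1.3.2.1] true → true = true
[1.1.3.2] NOT true = false
[1.1.3] true AND false = false
[1.1] false OR true OR false = true
[1] NOT true = false
[root] NOT false = true
Overall: true → enrolled

Enrolled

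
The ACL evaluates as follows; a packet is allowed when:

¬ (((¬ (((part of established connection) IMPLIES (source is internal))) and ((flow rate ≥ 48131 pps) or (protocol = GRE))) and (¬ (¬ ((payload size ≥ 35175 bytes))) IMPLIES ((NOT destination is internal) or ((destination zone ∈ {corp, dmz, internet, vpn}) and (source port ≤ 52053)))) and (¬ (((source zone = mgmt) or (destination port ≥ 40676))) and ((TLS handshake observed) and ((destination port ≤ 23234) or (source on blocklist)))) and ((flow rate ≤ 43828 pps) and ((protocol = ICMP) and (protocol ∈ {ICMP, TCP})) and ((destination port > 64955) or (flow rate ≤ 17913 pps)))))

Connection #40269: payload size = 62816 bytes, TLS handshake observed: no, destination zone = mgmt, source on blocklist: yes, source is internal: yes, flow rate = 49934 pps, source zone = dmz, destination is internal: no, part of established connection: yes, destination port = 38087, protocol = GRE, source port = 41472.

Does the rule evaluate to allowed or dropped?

Atomic conditions:
  part of established connection: yes → true
  source is internal: yes → true
  flow rate ≥ 48131 pps: 49934 ≥ 48131 is true
  protocol = GRE: GRE == GRE is true
  payload size ≥ 35175 bytes: 62816 ≥ 35175 is true
  NOT destination is internal: no → true
  destination zone ∈ {corp, dmz, internet, vpn}: mgmt is not in the set → false
  source port ≤ 52053: 41472 ≤ 52053 is true
  source zone = mgmt: dmz == mgmt is false
  destination port ≥ 40676: 38087 ≥ 40676 is false
  TLS handshake observed: no → false
  destination port ≤ 23234: 38087 ≤ 23234 is false
  source on blocklist: yes → true
  flow rate ≤ 43828 pps: 49934 ≤ 43828 is false
  protocol = ICMP: GRE == ICMP is false
  protocol ∈ {ICMP, TCP}: GRE is not in the set → false
  destination port > 64955: 38087 > 64955 is false
  flow rate ≤ 17913 pps: 49934 ≤ 17913 is false
Combine:
[1.1.1.1] true → true = true
[1.1.1] NOT true = false
[1.1.2] true OR true = true
[1.1] false AND true = false
[1.2.1.1] NOT true = false
[1.2.1] NOT false = true
[1.2.2.2] false AND true = false
[1.2.2] true OR false = true
[1.2] true → true = true
[1.3.1.1] false OR false = false
[1.3.1] NOT false = true
[1.3.2.2] false OR true = true
[1.3.2] false AND true = false
[1.3] true AND false = false
[1.4.2] false AND false = false
[1.4.3] false OR false = false
[1.4] false AND false AND false = false
[1] false AND true AND false AND false = false
[root] NOT false = true
Overall: true → allowed

Allowed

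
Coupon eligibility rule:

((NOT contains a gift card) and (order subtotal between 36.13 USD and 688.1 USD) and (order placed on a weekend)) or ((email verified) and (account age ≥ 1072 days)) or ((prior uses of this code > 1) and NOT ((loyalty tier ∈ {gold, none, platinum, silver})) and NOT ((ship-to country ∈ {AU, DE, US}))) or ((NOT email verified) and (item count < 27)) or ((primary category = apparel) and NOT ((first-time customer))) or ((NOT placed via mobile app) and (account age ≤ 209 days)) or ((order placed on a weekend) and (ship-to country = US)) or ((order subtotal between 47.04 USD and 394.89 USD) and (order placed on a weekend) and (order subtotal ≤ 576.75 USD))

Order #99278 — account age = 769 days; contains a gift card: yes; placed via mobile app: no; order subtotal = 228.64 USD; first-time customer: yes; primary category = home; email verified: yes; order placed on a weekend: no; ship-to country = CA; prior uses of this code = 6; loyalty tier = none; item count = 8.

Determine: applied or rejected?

Rejected

Atomic conditions:
  NOT contains a gift card: yes → false
  order subtotal between 36.13 USD and 688.1 USD: 228.64 in [36.13, 688.1] is true
  order placed on a weekend: no → false
  email verified: yes → true
  account age ≥ 1072 days: 769 ≥ 1072 is false
  prior uses of this code > 1: 6 > 1 is true
  loyalty tier ∈ {gold, none, platinum, silver}: none is in the set → true
  ship-to country ∈ {AU, DE, US}: CA is not in the set → false
  NOT email verified: yes → false
  item count < 27: 8 < 27 is true
  primary category = apparel: home == apparel is false
  first-time customer: yes → true
  NOT placed via mobile app: no → true
  account age ≤ 209 days: 769 ≤ 209 is false
  ship-to country = US: CA == US is false
  order subtotal between 47.04 USD and 394.89 USD: 228.64 in [47.04, 394.89] is true
  order subtotal ≤ 576.75 USD: 228.64 ≤ 576.75 is true
Combine:
[1] false AND true AND false = false
[2] true AND false = false
[3.2] NOT true = false
[3.3] NOT false = true
[3] true AND false AND true = false
[4] false AND true = false
[5.2] NOT true = false
[5] false AND false = false
[6] true AND false = false
[7] false AND false = false
[8] true AND false AND true = false
[root] false OR false OR false OR false OR false OR false OR false OR false = false
Overall: false → rejected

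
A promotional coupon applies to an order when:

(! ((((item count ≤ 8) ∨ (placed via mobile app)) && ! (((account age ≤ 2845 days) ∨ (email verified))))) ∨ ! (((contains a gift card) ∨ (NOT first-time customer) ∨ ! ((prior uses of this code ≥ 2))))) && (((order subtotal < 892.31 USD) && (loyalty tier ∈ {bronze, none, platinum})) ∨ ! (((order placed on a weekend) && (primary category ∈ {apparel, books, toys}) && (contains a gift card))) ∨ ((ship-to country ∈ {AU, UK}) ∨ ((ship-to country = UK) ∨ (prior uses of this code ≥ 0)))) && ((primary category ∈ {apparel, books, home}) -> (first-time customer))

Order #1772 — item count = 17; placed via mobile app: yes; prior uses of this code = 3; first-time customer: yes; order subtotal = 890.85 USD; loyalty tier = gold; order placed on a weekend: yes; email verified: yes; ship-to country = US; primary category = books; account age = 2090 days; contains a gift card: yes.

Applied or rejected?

Atomic conditions:
  item count ≤ 8: 17 ≤ 8 is false
  placed via mobile app: yes → true
  account age ≤ 2845 days: 2090 ≤ 2845 is true
  email verified: yes → true
  contains a gift card: yes → true
  NOT first-time customer: yes → false
  prior uses of this code ≥ 2: 3 ≥ 2 is true
  order subtotal < 892.31 USD: 890.85 < 892.31 is true
  loyalty tier ∈ {bronze, none, platinum}: gold is not in the set → false
  order placed on a weekend: yes → true
  primary category ∈ {apparel, books, toys}: books is in the set → true
  ship-to country ∈ {AU, UK}: US is not in the set → false
  ship-to country = UK: US == UK is false
  prior uses of this code ≥ 0: 3 ≥ 0 is true
  primary category ∈ {apparel, books, home}: books is in the set → true
  first-time customer: yes → true
Combine:
[1.1.1.1] false OR true = true
[1.1.1.2.1] true OR true = true
[1.1.1.2] NOT true = false
[1.1.1] true AND false = false
[1.1] NOT false = true
[1.2.1.3] NOT true = false
[1.2.1] true OR false OR false = true
[1.2] NOT true = false
[1] true OR false = true
[2.1] true AND false = false
[2.2.1] true AND true AND true = true
[2.2] NOT true = false
[2.3.2] false OR true = true
[2.3] false OR true = true
[2] false OR false OR true = true
[3] true → true = true
[root] true AND true AND true = true
Overall: true → applied

Applied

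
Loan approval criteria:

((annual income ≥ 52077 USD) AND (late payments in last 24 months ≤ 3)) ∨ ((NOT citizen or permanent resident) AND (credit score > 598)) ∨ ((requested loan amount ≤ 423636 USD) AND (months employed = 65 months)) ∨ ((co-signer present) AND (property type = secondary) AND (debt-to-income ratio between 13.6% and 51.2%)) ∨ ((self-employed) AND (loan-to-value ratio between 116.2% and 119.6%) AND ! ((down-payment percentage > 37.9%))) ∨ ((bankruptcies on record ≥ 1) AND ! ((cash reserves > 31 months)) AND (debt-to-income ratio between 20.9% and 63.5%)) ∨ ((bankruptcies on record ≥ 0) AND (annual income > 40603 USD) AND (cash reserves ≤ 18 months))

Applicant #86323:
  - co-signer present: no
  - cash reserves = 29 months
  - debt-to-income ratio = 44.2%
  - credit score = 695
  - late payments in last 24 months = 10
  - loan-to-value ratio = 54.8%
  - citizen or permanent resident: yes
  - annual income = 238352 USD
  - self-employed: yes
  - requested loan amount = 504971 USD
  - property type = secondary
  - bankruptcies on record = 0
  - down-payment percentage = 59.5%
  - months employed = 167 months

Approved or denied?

Denied

Atomic conditions:
  annual income ≥ 52077 USD: 238352 ≥ 52077 is true
  late payments in last 24 months ≤ 3: 10 ≤ 3 is false
  NOT citizen or permanent resident: yes → false
  credit score > 598: 695 > 598 is true
  requested loan amount ≤ 423636 USD: 504971 ≤ 423636 is false
  months employed = 65 months: 167 == 65 is false
  co-signer present: no → false
  property type = secondary: secondary == secondary is true
  debt-to-income ratio between 13.6% and 51.2%: 44.2 in [13.6, 51.2] is true
  self-employed: yes → true
  loan-to-value ratio between 116.2% and 119.6%: 54.8 in [116.2, 119.6] is false
  down-payment percentage > 37.9%: 59.5 > 37.9 is true
  bankruptcies on record ≥ 1: 0 ≥ 1 is false
  cash reserves > 31 months: 29 > 31 is false
  debt-to-income ratio between 20.9% and 63.5%: 44.2 in [20.9, 63.5] is true
  bankruptcies on record ≥ 0: 0 ≥ 0 is true
  annual income > 40603 USD: 238352 > 40603 is true
  cash reserves ≤ 18 months: 29 ≤ 18 is false
Combine:
[1] true AND false = false
[2] false AND true = false
[3] false AND false = false
[4] false AND true AND true = false
[5.3] NOT true = false
[5] true AND false AND false = false
[6.2] NOT false = true
[6] false AND true AND true = false
[7] true AND true AND false = false
[root] false OR false OR false OR false OR false OR false OR false = false
Overall: false → denied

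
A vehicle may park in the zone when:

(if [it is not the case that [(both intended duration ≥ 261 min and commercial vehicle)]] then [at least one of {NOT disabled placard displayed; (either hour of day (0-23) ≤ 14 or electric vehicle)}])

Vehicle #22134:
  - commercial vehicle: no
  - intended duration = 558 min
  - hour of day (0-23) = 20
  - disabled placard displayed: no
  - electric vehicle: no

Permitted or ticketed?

Permitted

Atomic conditions:
  intended duration ≥ 261 min: 558 ≥ 261 is true
  commercial vehicle: no → false
  NOT disabled placard displayed: no → true
  hour of day (0-23) ≤ 14: 20 ≤ 14 is false
  electric vehicle: no → false
Combine:
[1.1] true AND false = false
[1] NOT false = true
[2.2] false OR false = false
[2] true OR false = true
[root] true → true = true
Overall: true → permitted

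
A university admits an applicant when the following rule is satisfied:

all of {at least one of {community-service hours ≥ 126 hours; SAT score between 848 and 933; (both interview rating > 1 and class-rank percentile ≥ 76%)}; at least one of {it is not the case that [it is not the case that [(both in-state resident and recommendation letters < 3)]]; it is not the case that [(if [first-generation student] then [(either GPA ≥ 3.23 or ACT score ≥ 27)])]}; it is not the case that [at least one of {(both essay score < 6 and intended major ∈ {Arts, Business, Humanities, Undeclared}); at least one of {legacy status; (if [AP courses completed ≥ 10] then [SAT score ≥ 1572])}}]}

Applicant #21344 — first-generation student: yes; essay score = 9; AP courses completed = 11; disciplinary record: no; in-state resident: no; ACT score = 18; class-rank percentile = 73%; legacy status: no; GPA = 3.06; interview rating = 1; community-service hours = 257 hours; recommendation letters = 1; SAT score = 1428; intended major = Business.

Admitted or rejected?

Atomic conditions:
  community-service hours ≥ 126 hours: 257 ≥ 126 is true
  SAT score between 848 and 933: 1428 in [848, 933] is false
  interview rating > 1: 1 > 1 is false
  class-rank percentile ≥ 76%: 73 ≥ 76 is false
  in-state resident: no → false
  recommendation letters < 3: 1 < 3 is true
  first-generation student: yes → true
  GPA ≥ 3.23: 3.06 ≥ 3.23 is false
  ACT score ≥ 27: 18 ≥ 27 is false
  essay score < 6: 9 < 6 is false
  intended major ∈ {Arts, Business, Humanities, Undeclared}: Business is in the set → true
  legacy status: no → false
  AP courses completed ≥ 10: 11 ≥ 10 is true
  SAT score ≥ 1572: 1428 ≥ 1572 is false
Combine:
[1.3] false AND false = false
[1] true OR false OR false = true
[2.1.1.1] false AND true = false
[2.1.1] NOT false = true
[2.1] NOT true = false
[2.2.1.2] false OR false = false
[2.2.1] true → false = false
[2.2] NOT false = true
[2] false OR true = true
[3.1.1] false AND true = false
[3.1.2.2] true → false = false
[3.1.2] false OR false = false
[3.1] false OR false = false
[3] NOT false = true
[root] true AND true AND true = true
Overall: true → admitted

Admitted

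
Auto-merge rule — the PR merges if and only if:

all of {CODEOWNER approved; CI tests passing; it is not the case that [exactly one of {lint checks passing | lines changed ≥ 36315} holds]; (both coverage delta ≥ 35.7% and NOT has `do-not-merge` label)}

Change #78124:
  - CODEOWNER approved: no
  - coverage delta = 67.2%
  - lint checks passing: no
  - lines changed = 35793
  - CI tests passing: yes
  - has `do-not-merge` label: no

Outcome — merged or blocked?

Atomic conditions:
  CODEOWNER approved: no → false
  CI tests passing: yes → true
  lint checks passing: no → false
  lines changed ≥ 36315: 35793 ≥ 36315 is false
  coverage delta ≥ 35.7%: 67.2 ≥ 35.7 is true
  NOT has `do-not-merge` label: no → true
Combine:
[3.1] exactly-one(false, false) = false
[3] NOT false = true
[4] true AND true = true
[root] false AND true AND true AND true = false
Overall: false → blocked

Blocked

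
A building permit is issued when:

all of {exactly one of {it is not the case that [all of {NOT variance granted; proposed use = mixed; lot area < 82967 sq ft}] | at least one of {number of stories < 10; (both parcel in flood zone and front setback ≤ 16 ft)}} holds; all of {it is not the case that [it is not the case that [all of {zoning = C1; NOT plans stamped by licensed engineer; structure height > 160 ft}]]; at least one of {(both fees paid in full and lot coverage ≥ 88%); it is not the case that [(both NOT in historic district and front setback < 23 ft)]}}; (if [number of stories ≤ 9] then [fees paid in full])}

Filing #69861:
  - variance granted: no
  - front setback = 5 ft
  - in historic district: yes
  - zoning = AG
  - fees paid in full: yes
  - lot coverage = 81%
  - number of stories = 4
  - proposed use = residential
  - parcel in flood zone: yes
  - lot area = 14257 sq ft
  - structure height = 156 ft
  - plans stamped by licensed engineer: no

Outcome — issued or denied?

Atomic conditions:
  NOT variance granted: no → true
  proposed use = mixed: residential == mixed is false
  lot area < 82967 sq ft: 14257 < 82967 is true
  number of stories < 10: 4 < 10 is true
  parcel in flood zone: yes → true
  front setback ≤ 16 ft: 5 ≤ 16 is true
  zoning = C1: AG == C1 is false
  NOT plans stamped by licensed engineer: no → true
  structure height > 160 ft: 156 > 160 is false
  fees paid in full: yes → true
  lot coverage ≥ 88%: 81 ≥ 88 is false
  NOT in historic district: yes → false
  front setback < 23 ft: 5 < 23 is true
  number of stories ≤ 9: 4 ≤ 9 is true
Combine:
[1.1.1] true AND false AND true = false
[1.1] NOT false = true
[1.2.2] true AND true = true
[1.2] true OR true = true
[1] exactly-one(true, true) = false
[2.1.1.1] false AND true AND false = false
[2.1.1] NOT false = true
[2.1] NOT true = false
[2.2.1] true AND false = false
[2.2.2.1] false AND true = false
[2.2.2] NOT false = true
[2.2] false OR true = true
[2] false AND true = false
[3] true → true = true
[root] false AND false AND true = false
Overall: false → denied

Denied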